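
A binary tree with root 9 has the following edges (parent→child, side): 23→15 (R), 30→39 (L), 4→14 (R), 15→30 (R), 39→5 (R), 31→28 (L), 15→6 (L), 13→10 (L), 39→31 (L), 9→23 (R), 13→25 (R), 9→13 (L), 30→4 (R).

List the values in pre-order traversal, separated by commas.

9, 13, 10, 25, 23, 15, 6, 30, 39, 31, 28, 5, 4, 14

Pre-order visits the node, then its left subtree, then its right subtree.
Visit 9.
At 9: go left to 13.
  Visit 13.
  At 13: go left to 10.
    10 is a leaf — visit 10.
  At 13: go right to 25.
    25 is a leaf — visit 25.
At 9: go right to 23.
  Visit 23.
  At 23: no left child.
  At 23: go right to 15.
    Visit 15.
    At 15: go left to 6.
      6 is a leaf — visit 6.
    At 15: go right to 30.
      Visit 30.
      At 30: go left to 39.
        Visit 39.
        At 39: go left to 31.
          Visit 31.
          At 31: go left to 28.
            28 is a leaf — visit 28.
          At 31: no right child.
        At 39: go right to 5.
          5 is a leaf — visit 5.
      At 30: go right to 4.
        Visit 4.
        At 4: no left child.
        At 4: go right to 14.
          14 is a leaf — visit 14.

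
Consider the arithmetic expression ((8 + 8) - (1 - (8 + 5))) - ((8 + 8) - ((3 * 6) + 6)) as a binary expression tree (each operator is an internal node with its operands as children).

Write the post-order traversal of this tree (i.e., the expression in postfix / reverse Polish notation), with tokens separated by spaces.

Post-order on an expression tree gives postfix notation: for each operator, emit left operand, right operand, then the operator.

8 8 + 1 8 5 + - - 8 8 + 3 6 * 6 + - -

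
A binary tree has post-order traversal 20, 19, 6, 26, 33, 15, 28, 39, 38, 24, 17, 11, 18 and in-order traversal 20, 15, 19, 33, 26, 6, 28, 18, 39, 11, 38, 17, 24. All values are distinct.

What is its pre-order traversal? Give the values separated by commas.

The last element of post-order is the root; it splits in-order into left and right subtrees.
Root 18: left subtree has 7 nodes {20, 15, 19, 33, 26, 6, 28}, right has 5 {39, 11, 38, 17, 24}.
  Root 28: left subtree has 6 nodes {20, 15, 19, 33, 26, 6}, right has 0 { }.
    Root 15: left subtree has 1 node {20}, right has 4 {19, 33, 26, 6}.
      Root 33: left subtree has 1 node {19}, right has 2 {26, 6}.
        Root 26: left subtree has 0 nodes { }, right has 1 {6}.
  Root 11: left subtree has 1 node {39}, right has 3 {38, 17, 24}.
    Root 17: left subtree has 1 node {38}, right has 1 {24}.

18, 28, 15, 20, 33, 19, 26, 6, 11, 39, 17, 38, 24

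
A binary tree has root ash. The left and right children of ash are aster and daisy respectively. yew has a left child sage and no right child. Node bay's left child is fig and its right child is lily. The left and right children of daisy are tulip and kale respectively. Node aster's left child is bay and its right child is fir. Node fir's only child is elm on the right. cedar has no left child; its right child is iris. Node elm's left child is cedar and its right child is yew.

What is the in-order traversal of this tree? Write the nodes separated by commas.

fig, bay, lily, aster, fir, cedar, iris, elm, sage, yew, ash, tulip, daisy, kale

In-order visits the left subtree, then the node, then the right subtree.
At ash: go left to aster.
  At aster: go left to bay.
    At bay: go left to fig.
      fig is a leaf — visit fig.
    Visit bay.
    At bay: go right to lily.
      lily is a leaf — visit lily.
  Visit aster.
  At aster: go right to fir.
    At fir: no left child.
    Visit fir.
    At fir: go right to elm.
      At elm: go left to cedar.
        At cedar: no left child.
        Visit cedar.
        At cedar: go right to iris.
          iris is a leaf — visit iris.
      Visit elm.
      At elm: go right to yew.
        At yew: go left to sage.
          sage is a leaf — visit sage.
        Visit yew.
        At yew: no right child.
Visit ash.
At ash: go right to daisy.
  At daisy: go left to tulip.
    tulip is a leaf — visit tulip.
  Visit daisy.
  At daisy: go right to kale.
    kale is a leaf — visit kale.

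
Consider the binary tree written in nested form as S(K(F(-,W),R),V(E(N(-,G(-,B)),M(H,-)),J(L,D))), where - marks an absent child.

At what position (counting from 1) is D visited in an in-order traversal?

In-order visits the left subtree, then the node, then the right subtree.
At S: go left to K.
  At K: go left to F.
    At F: no left child.
    Visit F.
    At F: go right to W.
      W is a leaf — visit W.
  Visit K.
  At K: go right to R.
    R is a leaf — visit R.
Visit S.
At S: go right to V.
  At V: go left to E.
    At E: go left to N.
      At N: no left child.
      Visit N.
      At N: go right to G.
        At G: no left child.
        Visit G.
        At G: go right to B.
          B is a leaf — visit B.
    Visit E.
    At E: go right to M.
      At M: go left to H.
        H is a leaf — visit H.
      Visit M.
      At M: no right child.
  Visit V.
  At V: go right to J.
    At J: go left to L.
      L is a leaf — visit L.
    Visit J.
    At J: go right to D.
      D is a leaf — visit D.
Full in-order sequence: F, W, K, R, S, N, G, B, E, H, M, V, L, J, D.

15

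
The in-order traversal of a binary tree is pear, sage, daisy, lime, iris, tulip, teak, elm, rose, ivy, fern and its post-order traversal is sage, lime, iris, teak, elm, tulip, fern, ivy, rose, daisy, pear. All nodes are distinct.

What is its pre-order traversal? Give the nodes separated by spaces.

pear daisy sage rose tulip iris lime elm teak ivy fern

The last element of post-order is the root; it splits in-order into left and right subtrees.
Root pear: left subtree has 0 nodes { }, right has 10 {sage, daisy, lime, iris, tulip, teak, elm, rose, ivy, fern}.
  Root daisy: left subtree has 1 node {sage}, right has 8 {lime, iris, tulip, teak, elm, rose, ivy, fern}.
    Root rose: left subtree has 5 nodes {lime, iris, tulip, teak, elm}, right has 2 {ivy, fern}.
      Root tulip: left subtree has 2 nodes {lime, iris}, right has 2 {teak, elm}.
        Root iris: left subtree has 1 node {lime}, right has 0 { }.
        Root elm: left subtree has 1 node {teak}, right has 0 { }.
      Root ivy: left subtree has 0 nodes { }, right has 1 {fern}.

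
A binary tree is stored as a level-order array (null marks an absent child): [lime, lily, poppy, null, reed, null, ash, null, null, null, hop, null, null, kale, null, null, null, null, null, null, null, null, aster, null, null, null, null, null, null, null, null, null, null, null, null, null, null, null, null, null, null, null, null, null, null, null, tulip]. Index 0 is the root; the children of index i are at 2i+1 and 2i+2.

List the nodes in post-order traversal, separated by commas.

Post-order visits the left subtree, then the right subtree, then the node.
At lime: go left to lily.
  At lily: no left child.
  At lily: go right to reed.
    At reed: no left child.
    At reed: go right to hop.
      At hop: no left child.
      At hop: go right to aster.
        At aster: no left child.
        At aster: go right to tulip.
          tulip is a leaf — visit tulip.
        Visit aster.
      Visit hop.
    Visit reed.
  Visit lily.
At lime: go right to poppy.
  At poppy: no left child.
  At poppy: go right to ash.
    At ash: go left to kale.
      kale is a leaf — visit kale.
    At ash: no right child.
    Visit ash.
  Visit poppy.
Visit lime.

tulip, aster, hop, reed, lily, kale, ash, poppy, lime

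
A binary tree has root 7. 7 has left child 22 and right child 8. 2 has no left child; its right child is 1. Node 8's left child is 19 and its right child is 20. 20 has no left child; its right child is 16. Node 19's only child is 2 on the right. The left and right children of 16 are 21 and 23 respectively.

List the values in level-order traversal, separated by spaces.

7 22 8 19 20 2 16 1 21 23

Level-order visits nodes level by level from the root, left to right within each level.
Level 0: 7
Level 1: 22, 8
Level 2: 19, 20
Level 3: 2, 16
Level 4: 1, 21, 23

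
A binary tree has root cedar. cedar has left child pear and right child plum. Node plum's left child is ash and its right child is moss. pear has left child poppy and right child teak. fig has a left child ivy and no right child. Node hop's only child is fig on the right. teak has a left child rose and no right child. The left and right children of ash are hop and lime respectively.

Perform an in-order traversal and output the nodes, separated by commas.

poppy, pear, rose, teak, cedar, hop, ivy, fig, ash, lime, plum, moss

In-order visits the left subtree, then the node, then the right subtree.
At cedar: go left to pear.
  At pear: go left to poppy.
    poppy is a leaf — visit poppy.
  Visit pear.
  At pear: go right to teak.
    At teak: go left to rose.
      rose is a leaf — visit rose.
    Visit teak.
    At teak: no right child.
Visit cedar.
At cedar: go right to plum.
  At plum: go left to ash.
    At ash: go left to hop.
      At hop: no left child.
      Visit hop.
      At hop: go right to fig.
        At fig: go left to ivy.
          ivy is a leaf — visit ivy.
        Visit fig.
        At fig: no right child.
    Visit ash.
    At ash: go right to lime.
      lime is a leaf — visit lime.
  Visit plum.
  At plum: go right to moss.
    moss is a leaf — visit moss.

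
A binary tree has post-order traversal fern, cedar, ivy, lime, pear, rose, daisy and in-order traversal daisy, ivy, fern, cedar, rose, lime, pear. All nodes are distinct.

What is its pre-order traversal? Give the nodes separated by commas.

daisy, rose, ivy, cedar, fern, pear, lime

The last element of post-order is the root; it splits in-order into left and right subtrees.
Root daisy: left subtree has 0 nodes { }, right has 6 {ivy, fern, cedar, rose, lime, pear}.
  Root rose: left subtree has 3 nodes {ivy, fern, cedar}, right has 2 {lime, pear}.
    Root ivy: left subtree has 0 nodes { }, right has 2 {fern, cedar}.
      Root cedar: left subtree has 1 node {fern}, right has 0 { }.
    Root pear: left subtree has 1 node {lime}, right has 0 { }.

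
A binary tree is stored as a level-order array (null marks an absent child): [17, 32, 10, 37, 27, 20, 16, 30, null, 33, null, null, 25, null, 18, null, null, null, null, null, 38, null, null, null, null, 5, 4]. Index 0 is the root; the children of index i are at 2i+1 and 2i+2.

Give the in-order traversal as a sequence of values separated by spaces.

In-order visits the left subtree, then the node, then the right subtree.
At 17: go left to 32.
  At 32: go left to 37.
    At 37: go left to 30.
      30 is a leaf — visit 30.
    Visit 37.
    At 37: no right child.
  Visit 32.
  At 32: go right to 27.
    At 27: go left to 33.
      At 33: no left child.
      Visit 33.
      At 33: go right to 38.
        38 is a leaf — visit 38.
    Visit 27.
    At 27: no right child.
Visit 17.
At 17: go right to 10.
  At 10: go left to 20.
    At 20: no left child.
    Visit 20.
    At 20: go right to 25.
      At 25: go left to 5.
        5 is a leaf — visit 5.
      Visit 25.
      At 25: go right to 4.
        4 is a leaf — visit 4.
  Visit 10.
  At 10: go right to 16.
    At 16: no left child.
    Visit 16.
    At 16: go right to 18.
      18 is a leaf — visit 18.

30 37 32 33 38 27 17 20 5 25 4 10 16 18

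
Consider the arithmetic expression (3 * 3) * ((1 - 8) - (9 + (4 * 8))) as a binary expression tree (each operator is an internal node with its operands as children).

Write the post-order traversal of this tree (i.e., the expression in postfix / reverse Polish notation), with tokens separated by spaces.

3 3 * 1 8 - 9 4 8 * + - *

Post-order on an expression tree gives postfix notation: for each operator, emit left operand, right operand, then the operator.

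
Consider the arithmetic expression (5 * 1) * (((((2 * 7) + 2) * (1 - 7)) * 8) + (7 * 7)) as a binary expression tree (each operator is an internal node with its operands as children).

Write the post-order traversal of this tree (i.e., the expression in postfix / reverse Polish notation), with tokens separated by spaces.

5 1 * 2 7 * 2 + 1 7 - * 8 * 7 7 * + *

Post-order on an expression tree gives postfix notation: for each operator, emit left operand, right operand, then the operator.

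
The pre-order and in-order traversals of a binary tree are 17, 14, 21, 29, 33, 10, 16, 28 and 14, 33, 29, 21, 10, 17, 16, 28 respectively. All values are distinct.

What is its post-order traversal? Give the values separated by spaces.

33 29 10 21 14 28 16 17

The first element of pre-order is the root; it splits in-order into left and right subtrees.
Root 17: left subtree has 5 nodes {14, 33, 29, 21, 10}, right has 2 {16, 28}.
  Root 14: left subtree has 0 nodes { }, right has 4 {33, 29, 21, 10}.
    Root 21: left subtree has 2 nodes {33, 29}, right has 1 {10}.
      Root 29: left subtree has 1 node {33}, right has 0 { }.
  Root 16: left subtree has 0 nodes { }, right has 1 {28}.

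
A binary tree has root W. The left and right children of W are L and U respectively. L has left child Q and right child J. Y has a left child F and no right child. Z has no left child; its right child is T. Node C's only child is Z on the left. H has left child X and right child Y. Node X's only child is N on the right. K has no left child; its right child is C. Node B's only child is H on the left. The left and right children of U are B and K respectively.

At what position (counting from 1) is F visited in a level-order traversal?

14

Level-order visits nodes level by level from the root, left to right within each level.
Level 0: W
Level 1: L, U
Level 2: Q, J, B, K
Level 3: H, C
Level 4: X, Y, Z
Level 5: N, F, T
Full level-order sequence: W, L, U, Q, J, B, K, H, C, X, Y, Z, N, F, T.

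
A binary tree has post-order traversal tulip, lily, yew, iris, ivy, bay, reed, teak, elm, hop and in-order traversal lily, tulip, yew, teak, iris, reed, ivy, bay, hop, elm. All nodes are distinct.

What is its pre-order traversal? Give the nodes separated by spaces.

hop teak yew lily tulip reed iris bay ivy elm

The last element of post-order is the root; it splits in-order into left and right subtrees.
Root hop: left subtree has 8 nodes {lily, tulip, yew, teak, iris, reed, ivy, bay}, right has 1 {elm}.
  Root teak: left subtree has 3 nodes {lily, tulip, yew}, right has 4 {iris, reed, ivy, bay}.
    Root yew: left subtree has 2 nodes {lily, tulip}, right has 0 { }.
      Root lily: left subtree has 0 nodes { }, right has 1 {tulip}.
    Root reed: left subtree has 1 node {iris}, right has 2 {ivy, bay}.
      Root bay: left subtree has 1 node {ivy}, right has 0 { }.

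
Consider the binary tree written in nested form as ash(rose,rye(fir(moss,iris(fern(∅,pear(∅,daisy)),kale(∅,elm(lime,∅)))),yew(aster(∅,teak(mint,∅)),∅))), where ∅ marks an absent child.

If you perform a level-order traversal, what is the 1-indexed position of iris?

7

Level-order visits nodes level by level from the root, left to right within each level.
Level 0: ash
Level 1: rose, rye
Level 2: fir, yew
Level 3: moss, iris, aster
Level 4: fern, kale, teak
Level 5: pear, elm, mint
Level 6: daisy, lime
Full level-order sequence: ash, rose, rye, fir, yew, moss, iris, aster, fern, kale, teak, pear, elm, mint, daisy, lime.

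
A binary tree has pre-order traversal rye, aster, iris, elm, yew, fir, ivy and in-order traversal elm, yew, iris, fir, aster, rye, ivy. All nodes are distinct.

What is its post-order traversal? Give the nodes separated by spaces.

The first element of pre-order is the root; it splits in-order into left and right subtrees.
Root rye: left subtree has 5 nodes {elm, yew, iris, fir, aster}, right has 1 {ivy}.
  Root aster: left subtree has 4 nodes {elm, yew, iris, fir}, right has 0 { }.
    Root iris: left subtree has 2 nodes {elm, yew}, right has 1 {fir}.
      Root elm: left subtree has 0 nodes { }, right has 1 {yew}.

yew elm fir iris aster ivy rye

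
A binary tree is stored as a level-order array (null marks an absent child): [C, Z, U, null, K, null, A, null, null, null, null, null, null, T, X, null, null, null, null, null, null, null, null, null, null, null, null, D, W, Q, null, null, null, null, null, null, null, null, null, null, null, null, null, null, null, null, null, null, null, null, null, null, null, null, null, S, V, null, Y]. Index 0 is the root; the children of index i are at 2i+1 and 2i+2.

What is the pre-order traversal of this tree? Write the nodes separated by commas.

C, Z, K, U, A, T, D, S, V, W, Y, X, Q

Pre-order visits the node, then its left subtree, then its right subtree.
Visit C.
At C: go left to Z.
  Visit Z.
  At Z: no left child.
  At Z: go right to K.
    K is a leaf — visit K.
At C: go right to U.
  Visit U.
  At U: no left child.
  At U: go right to A.
    Visit A.
    At A: go left to T.
      Visit T.
      At T: go left to D.
        Visit D.
        At D: go left to S.
          S is a leaf — visit S.
        At D: go right to V.
          V is a leaf — visit V.
      At T: go right to W.
        Visit W.
        At W: no left child.
        At W: go right to Y.
          Y is a leaf — visit Y.
    At A: go right to X.
      Visit X.
      At X: go left to Q.
        Q is a leaf — visit Q.
      At X: no right child.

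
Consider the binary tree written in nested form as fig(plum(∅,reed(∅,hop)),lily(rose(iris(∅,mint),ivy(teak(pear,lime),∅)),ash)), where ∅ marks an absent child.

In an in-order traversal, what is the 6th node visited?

In-order visits the left subtree, then the node, then the right subtree.
At fig: go left to plum.
  At plum: no left child.
  Visit plum.
  At plum: go right to reed.
    At reed: no left child.
    Visit reed.
    At reed: go right to hop.
      hop is a leaf — visit hop.
Visit fig.
At fig: go right to lily.
  At lily: go left to rose.
    At rose: go left to iris.
      At iris: no left child.
      Visit iris.
      At iris: go right to mint.
        mint is a leaf — visit mint.
    Visit rose.
    At rose: go right to ivy.
      At ivy: go left to teak.
        At teak: go left to pear.
          pear is a leaf — visit pear.
        Visit teak.
        At teak: go right to lime.
          lime is a leaf — visit lime.
      Visit ivy.
      At ivy: no right child.
  Visit lily.
  At lily: go right to ash.
    ash is a leaf — visit ash.
Full in-order sequence: plum, reed, hop, fig, iris, mint, rose, pear, teak, lime, ivy, lily, ash.

mint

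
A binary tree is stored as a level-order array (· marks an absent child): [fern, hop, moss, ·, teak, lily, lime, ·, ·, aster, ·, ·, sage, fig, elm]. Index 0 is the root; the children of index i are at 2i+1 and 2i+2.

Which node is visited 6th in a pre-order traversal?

Pre-order visits the node, then its left subtree, then its right subtree.
Visit fern.
At fern: go left to hop.
  Visit hop.
  At hop: no left child.
  At hop: go right to teak.
    Visit teak.
    At teak: go left to aster.
      aster is a leaf — visit aster.
    At teak: no right child.
At fern: go right to moss.
  Visit moss.
  At moss: go left to lily.
    Visit lily.
    At lily: no left child.
    At lily: go right to sage.
      sage is a leaf — visit sage.
  At moss: go right to lime.
    Visit lime.
    At lime: go left to fig.
      fig is a leaf — visit fig.
    At lime: go right to elm.
      elm is a leaf — visit elm.
Full pre-order sequence: fern, hop, teak, aster, moss, lily, sage, lime, fig, elm.

lily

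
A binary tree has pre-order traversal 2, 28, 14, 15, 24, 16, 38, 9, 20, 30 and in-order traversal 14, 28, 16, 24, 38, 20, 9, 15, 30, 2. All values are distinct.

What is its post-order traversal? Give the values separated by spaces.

14 16 20 9 38 24 30 15 28 2

The first element of pre-order is the root; it splits in-order into left and right subtrees.
Root 2: left subtree has 9 nodes {14, 28, 16, 24, 38, 20, 9, 15, 30}, right has 0 { }.
  Root 28: left subtree has 1 node {14}, right has 7 {16, 24, 38, 20, 9, 15, 30}.
    Root 15: left subtree has 5 nodes {16, 24, 38, 20, 9}, right has 1 {30}.
      Root 24: left subtree has 1 node {16}, right has 3 {38, 20, 9}.
        Root 38: left subtree has 0 nodes { }, right has 2 {20, 9}.
          Root 9: left subtree has 1 node {20}, right has 0 { }.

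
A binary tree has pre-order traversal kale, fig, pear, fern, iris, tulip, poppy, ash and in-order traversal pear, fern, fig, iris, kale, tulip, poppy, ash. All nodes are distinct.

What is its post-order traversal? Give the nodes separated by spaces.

fern pear iris fig ash poppy tulip kale

The first element of pre-order is the root; it splits in-order into left and right subtrees.
Root kale: left subtree has 4 nodes {pear, fern, fig, iris}, right has 3 {tulip, poppy, ash}.
  Root fig: left subtree has 2 nodes {pear, fern}, right has 1 {iris}.
    Root pear: left subtree has 0 nodes { }, right has 1 {fern}.
  Root tulip: left subtree has 0 nodes { }, right has 2 {poppy, ash}.
    Root poppy: left subtree has 0 nodes { }, right has 1 {ash}.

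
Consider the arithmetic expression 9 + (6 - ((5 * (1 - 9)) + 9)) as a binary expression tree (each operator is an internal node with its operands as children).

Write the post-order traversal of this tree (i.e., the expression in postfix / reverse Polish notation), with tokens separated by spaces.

9 6 5 1 9 - * 9 + - +

Post-order on an expression tree gives postfix notation: for each operator, emit left operand, right operand, then the operator.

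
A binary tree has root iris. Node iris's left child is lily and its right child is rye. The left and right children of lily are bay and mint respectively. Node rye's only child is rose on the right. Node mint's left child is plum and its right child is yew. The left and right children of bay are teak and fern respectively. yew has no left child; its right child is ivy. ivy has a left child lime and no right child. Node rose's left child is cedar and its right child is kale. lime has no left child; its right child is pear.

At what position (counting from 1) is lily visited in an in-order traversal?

4

In-order visits the left subtree, then the node, then the right subtree.
At iris: go left to lily.
  At lily: go left to bay.
    At bay: go left to teak.
      teak is a leaf — visit teak.
    Visit bay.
    At bay: go right to fern.
      fern is a leaf — visit fern.
  Visit lily.
  At lily: go right to mint.
    At mint: go left to plum.
      plum is a leaf — visit plum.
    Visit mint.
    At mint: go right to yew.
      At yew: no left child.
      Visit yew.
      At yew: go right to ivy.
        At ivy: go left to lime.
          At lime: no left child.
          Visit lime.
          At lime: go right to pear.
            pear is a leaf — visit pear.
        Visit ivy.
        At ivy: no right child.
Visit iris.
At iris: go right to rye.
  At rye: no left child.
  Visit rye.
  At rye: go right to rose.
    At rose: go left to cedar.
      cedar is a leaf — visit cedar.
    Visit rose.
    At rose: go right to kale.
      kale is a leaf — visit kale.
Full in-order sequence: teak, bay, fern, lily, plum, mint, yew, lime, pear, ivy, iris, rye, cedar, rose, kale.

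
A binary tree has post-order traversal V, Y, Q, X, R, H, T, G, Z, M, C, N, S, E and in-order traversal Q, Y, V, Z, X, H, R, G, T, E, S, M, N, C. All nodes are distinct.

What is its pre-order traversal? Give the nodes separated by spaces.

E Z Q Y V G H X R T S N M C

The last element of post-order is the root; it splits in-order into left and right subtrees.
Root E: left subtree has 9 nodes {Q, Y, V, Z, X, H, R, G, T}, right has 4 {S, M, N, C}.
  Root Z: left subtree has 3 nodes {Q, Y, V}, right has 5 {X, H, R, G, T}.
    Root Q: left subtree has 0 nodes { }, right has 2 {Y, V}.
      Root Y: left subtree has 0 nodes { }, right has 1 {V}.
    Root G: left subtree has 3 nodes {X, H, R}, right has 1 {T}.
      Root H: left subtree has 1 node {X}, right has 1 {R}.
  Root S: left subtree has 0 nodes { }, right has 3 {M, N, C}.
    Root N: left subtree has 1 node {M}, right has 1 {C}.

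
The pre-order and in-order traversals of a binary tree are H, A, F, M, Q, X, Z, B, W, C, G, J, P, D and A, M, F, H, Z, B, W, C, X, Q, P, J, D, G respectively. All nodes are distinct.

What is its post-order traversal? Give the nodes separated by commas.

The first element of pre-order is the root; it splits in-order into left and right subtrees.
Root H: left subtree has 3 nodes {A, M, F}, right has 10 {Z, B, W, C, X, Q, P, J, D, G}.
  Root A: left subtree has 0 nodes { }, right has 2 {M, F}.
    Root F: left subtree has 1 node {M}, right has 0 { }.
  Root Q: left subtree has 5 nodes {Z, B, W, C, X}, right has 4 {P, J, D, G}.
    Root X: left subtree has 4 nodes {Z, B, W, C}, right has 0 { }.
      Root Z: left subtree has 0 nodes { }, right has 3 {B, W, C}.
        Root B: left subtree has 0 nodes { }, right has 2 {W, C}.
          Root W: left subtree has 0 nodes { }, right has 1 {C}.
    Root G: left subtree has 3 nodes {P, J, D}, right has 0 { }.
      Root J: left subtree has 1 node {P}, right has 1 {D}.

M, F, A, C, W, B, Z, X, P, D, J, G, Q, H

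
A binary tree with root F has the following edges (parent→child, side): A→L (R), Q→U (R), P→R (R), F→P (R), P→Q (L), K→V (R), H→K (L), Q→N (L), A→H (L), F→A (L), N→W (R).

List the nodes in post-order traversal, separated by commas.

V, K, H, L, A, W, N, U, Q, R, P, F

Post-order visits the left subtree, then the right subtree, then the node.
At F: go left to A.
  At A: go left to H.
    At H: go left to K.
      At K: no left child.
      At K: go right to V.
        V is a leaf — visit V.
      Visit K.
    At H: no right child.
    Visit H.
  At A: go right to L.
    L is a leaf — visit L.
  Visit A.
At F: go right to P.
  At P: go left to Q.
    At Q: go left to N.
      At N: no left child.
      At N: go right to W.
        W is a leaf — visit W.
      Visit N.
    At Q: go right to U.
      U is a leaf — visit U.
    Visit Q.
  At P: go right to R.
    R is a leaf — visit R.
  Visit P.
Visit F.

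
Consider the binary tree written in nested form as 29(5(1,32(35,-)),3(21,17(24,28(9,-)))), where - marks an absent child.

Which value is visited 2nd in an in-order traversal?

In-order visits the left subtree, then the node, then the right subtree.
At 29: go left to 5.
  At 5: go left to 1.
    1 is a leaf — visit 1.
  Visit 5.
  At 5: go right to 32.
    At 32: go left to 35.
      35 is a leaf — visit 35.
    Visit 32.
    At 32: no right child.
Visit 29.
At 29: go right to 3.
  At 3: go left to 21.
    21 is a leaf — visit 21.
  Visit 3.
  At 3: go right to 17.
    At 17: go left to 24.
      24 is a leaf — visit 24.
    Visit 17.
    At 17: go right to 28.
      At 28: go left to 9.
        9 is a leaf — visit 9.
      Visit 28.
      At 28: no right child.
Full in-order sequence: 1, 5, 35, 32, 29, 21, 3, 24, 17, 9, 28.

5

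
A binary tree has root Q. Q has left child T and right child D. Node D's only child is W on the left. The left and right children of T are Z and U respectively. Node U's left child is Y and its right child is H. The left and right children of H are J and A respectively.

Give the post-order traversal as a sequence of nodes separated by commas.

Post-order visits the left subtree, then the right subtree, then the node.
At Q: go left to T.
  At T: go left to Z.
    Z is a leaf — visit Z.
  At T: go right to U.
    At U: go left to Y.
      Y is a leaf — visit Y.
    At U: go right to H.
      At H: go left to J.
        J is a leaf — visit J.
      At H: go right to A.
        A is a leaf — visit A.
      Visit H.
    Visit U.
  Visit T.
At Q: go right to D.
  At D: go left to W.
    W is a leaf — visit W.
  At D: no right child.
  Visit D.
Visit Q.

Z, Y, J, A, H, U, T, W, D, Q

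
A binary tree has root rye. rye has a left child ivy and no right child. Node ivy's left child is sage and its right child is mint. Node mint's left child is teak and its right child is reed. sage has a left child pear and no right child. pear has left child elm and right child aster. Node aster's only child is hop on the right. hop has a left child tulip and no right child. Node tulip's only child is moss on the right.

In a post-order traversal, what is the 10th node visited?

mint

Post-order visits the left subtree, then the right subtree, then the node.
At rye: go left to ivy.
  At ivy: go left to sage.
    At sage: go left to pear.
      At pear: go left to elm.
        elm is a leaf — visit elm.
      At pear: go right to aster.
        At aster: no left child.
        At aster: go right to hop.
          At hop: go left to tulip.
            At tulip: no left child.
            At tulip: go right to moss.
              moss is a leaf — visit moss.
            Visit tulip.
          At hop: no right child.
          Visit hop.
        Visit aster.
      Visit pear.
    At sage: no right child.
    Visit sage.
  At ivy: go right to mint.
    At mint: go left to teak.
      teak is a leaf — visit teak.
    At mint: go right to reed.
      reed is a leaf — visit reed.
    Visit mint.
  Visit ivy.
At rye: no right child.
Visit rye.
Full post-order sequence: elm, moss, tulip, hop, aster, pear, sage, teak, reed, mint, ivy, rye.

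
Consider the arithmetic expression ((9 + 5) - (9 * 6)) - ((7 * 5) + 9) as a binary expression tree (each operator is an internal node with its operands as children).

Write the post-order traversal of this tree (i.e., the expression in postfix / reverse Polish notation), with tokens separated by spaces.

9 5 + 9 6 * - 7 5 * 9 + -

Post-order on an expression tree gives postfix notation: for each operator, emit left operand, right operand, then the operator.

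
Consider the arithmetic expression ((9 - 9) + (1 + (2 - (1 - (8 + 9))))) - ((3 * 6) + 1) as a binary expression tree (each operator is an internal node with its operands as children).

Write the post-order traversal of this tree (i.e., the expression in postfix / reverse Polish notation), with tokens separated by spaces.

Post-order on an expression tree gives postfix notation: for each operator, emit left operand, right operand, then the operator.

9 9 - 1 2 1 8 9 + - - + + 3 6 * 1 + -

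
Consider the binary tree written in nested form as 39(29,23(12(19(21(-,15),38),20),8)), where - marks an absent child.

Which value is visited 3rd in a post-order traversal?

Post-order visits the left subtree, then the right subtree, then the node.
At 39: go left to 29.
  29 is a leaf — visit 29.
At 39: go right to 23.
  At 23: go left to 12.
    At 12: go left to 19.
      At 19: go left to 21.
        At 21: no left child.
        At 21: go right to 15.
          15 is a leaf — visit 15.
        Visit 21.
      At 19: go right to 38.
        38 is a leaf — visit 38.
      Visit 19.
    At 12: go right to 20.
      20 is a leaf — visit 20.
    Visit 12.
  At 23: go right to 8.
    8 is a leaf — visit 8.
  Visit 23.
Visit 39.
Full post-order sequence: 29, 15, 21, 38, 19, 20, 12, 8, 23, 39.

21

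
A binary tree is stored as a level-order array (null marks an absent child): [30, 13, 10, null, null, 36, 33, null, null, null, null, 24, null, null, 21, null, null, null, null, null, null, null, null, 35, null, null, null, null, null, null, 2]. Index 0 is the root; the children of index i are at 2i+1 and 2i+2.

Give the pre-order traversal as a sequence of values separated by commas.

30, 13, 10, 36, 24, 35, 33, 21, 2

Pre-order visits the node, then its left subtree, then its right subtree.
Visit 30.
At 30: go left to 13.
  13 is a leaf — visit 13.
At 30: go right to 10.
  Visit 10.
  At 10: go left to 36.
    Visit 36.
    At 36: go left to 24.
      Visit 24.
      At 24: go left to 35.
        35 is a leaf — visit 35.
      At 24: no right child.
    At 36: no right child.
  At 10: go right to 33.
    Visit 33.
    At 33: no left child.
    At 33: go right to 21.
      Visit 21.
      At 21: no left child.
      At 21: go right to 2.
        2 is a leaf — visit 2.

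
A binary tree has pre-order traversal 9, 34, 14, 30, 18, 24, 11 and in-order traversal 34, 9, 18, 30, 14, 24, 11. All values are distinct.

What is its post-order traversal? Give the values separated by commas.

The first element of pre-order is the root; it splits in-order into left and right subtrees.
Root 9: left subtree has 1 node {34}, right has 5 {18, 30, 14, 24, 11}.
  Root 14: left subtree has 2 nodes {18, 30}, right has 2 {24, 11}.
    Root 30: left subtree has 1 node {18}, right has 0 { }.
    Root 24: left subtree has 0 nodes { }, right has 1 {11}.

34, 18, 30, 11, 24, 14, 9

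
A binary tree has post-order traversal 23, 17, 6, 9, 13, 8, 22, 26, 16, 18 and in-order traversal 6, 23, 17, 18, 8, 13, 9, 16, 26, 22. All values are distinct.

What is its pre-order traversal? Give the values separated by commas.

The last element of post-order is the root; it splits in-order into left and right subtrees.
Root 18: left subtree has 3 nodes {6, 23, 17}, right has 6 {8, 13, 9, 16, 26, 22}.
  Root 6: left subtree has 0 nodes { }, right has 2 {23, 17}.
    Root 17: left subtree has 1 node {23}, right has 0 { }.
  Root 16: left subtree has 3 nodes {8, 13, 9}, right has 2 {26, 22}.
    Root 8: left subtree has 0 nodes { }, right has 2 {13, 9}.
      Root 13: left subtree has 0 nodes { }, right has 1 {9}.
    Root 26: left subtree has 0 nodes { }, right has 1 {22}.

18, 6, 17, 23, 16, 8, 13, 9, 26, 22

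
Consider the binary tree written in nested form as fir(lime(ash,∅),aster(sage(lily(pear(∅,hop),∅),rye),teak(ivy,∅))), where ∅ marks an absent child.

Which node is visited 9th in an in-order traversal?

aster

In-order visits the left subtree, then the node, then the right subtree.
At fir: go left to lime.
  At lime: go left to ash.
    ash is a leaf — visit ash.
  Visit lime.
  At lime: no right child.
Visit fir.
At fir: go right to aster.
  At aster: go left to sage.
    At sage: go left to lily.
      At lily: go left to pear.
        At pear: no left child.
        Visit pear.
        At pear: go right to hop.
          hop is a leaf — visit hop.
      Visit lily.
      At lily: no right child.
    Visit sage.
    At sage: go right to rye.
      rye is a leaf — visit rye.
  Visit aster.
  At aster: go right to teak.
    At teak: go left to ivy.
      ivy is a leaf — visit ivy.
    Visit teak.
    At teak: no right child.
Full in-order sequence: ash, lime, fir, pear, hop, lily, sage, rye, aster, ivy, teak.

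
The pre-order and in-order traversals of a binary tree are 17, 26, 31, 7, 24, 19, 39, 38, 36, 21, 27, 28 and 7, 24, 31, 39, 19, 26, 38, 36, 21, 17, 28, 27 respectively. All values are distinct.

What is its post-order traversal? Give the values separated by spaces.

24 7 39 19 31 21 36 38 26 28 27 17

The first element of pre-order is the root; it splits in-order into left and right subtrees.
Root 17: left subtree has 9 nodes {7, 24, 31, 39, 19, 26, 38, 36, 21}, right has 2 {28, 27}.
  Root 26: left subtree has 5 nodes {7, 24, 31, 39, 19}, right has 3 {38, 36, 21}.
    Root 31: left subtree has 2 nodes {7, 24}, right has 2 {39, 19}.
      Root 7: left subtree has 0 nodes { }, right has 1 {24}.
      Root 19: left subtree has 1 node {39}, right has 0 { }.
    Root 38: left subtree has 0 nodes { }, right has 2 {36, 21}.
      Root 36: left subtree has 0 nodes { }, right has 1 {21}.
  Root 27: left subtree has 1 node {28}, right has 0 { }.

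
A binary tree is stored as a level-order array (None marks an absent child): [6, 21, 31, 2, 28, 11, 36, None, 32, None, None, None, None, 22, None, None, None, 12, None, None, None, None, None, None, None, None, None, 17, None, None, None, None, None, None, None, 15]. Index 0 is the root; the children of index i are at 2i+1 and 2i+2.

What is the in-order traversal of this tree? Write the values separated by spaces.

In-order visits the left subtree, then the node, then the right subtree.
At 6: go left to 21.
  At 21: go left to 2.
    At 2: no left child.
    Visit 2.
    At 2: go right to 32.
      At 32: go left to 12.
        At 12: go left to 15.
          15 is a leaf — visit 15.
        Visit 12.
        At 12: no right child.
      Visit 32.
      At 32: no right child.
  Visit 21.
  At 21: go right to 28.
    28 is a leaf — visit 28.
Visit 6.
At 6: go right to 31.
  At 31: go left to 11.
    11 is a leaf — visit 11.
  Visit 31.
  At 31: go right to 36.
    At 36: go left to 22.
      At 22: go left to 17.
        17 is a leaf — visit 17.
      Visit 22.
      At 22: no right child.
    Visit 36.
    At 36: no right child.

2 15 12 32 21 28 6 11 31 17 22 36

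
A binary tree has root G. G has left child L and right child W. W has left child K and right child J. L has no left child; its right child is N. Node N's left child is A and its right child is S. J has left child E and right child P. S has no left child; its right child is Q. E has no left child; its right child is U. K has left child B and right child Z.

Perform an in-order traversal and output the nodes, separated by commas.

In-order visits the left subtree, then the node, then the right subtree.
At G: go left to L.
  At L: no left child.
  Visit L.
  At L: go right to N.
    At N: go left to A.
      A is a leaf — visit A.
    Visit N.
    At N: go right to S.
      At S: no left child.
      Visit S.
      At S: go right to Q.
        Q is a leaf — visit Q.
Visit G.
At G: go right to W.
  At W: go left to K.
    At K: go left to B.
      B is a leaf — visit B.
    Visit K.
    At K: go right to Z.
      Z is a leaf — visit Z.
  Visit W.
  At W: go right to J.
    At J: go left to E.
      At E: no left child.
      Visit E.
      At E: go right to U.
        U is a leaf — visit U.
    Visit J.
    At J: go right to P.
      P is a leaf — visit P.

L, A, N, S, Q, G, B, K, Z, W, E, U, J, P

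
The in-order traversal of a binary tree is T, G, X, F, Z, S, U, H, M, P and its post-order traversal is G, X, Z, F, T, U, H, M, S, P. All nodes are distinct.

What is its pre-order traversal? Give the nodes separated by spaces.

The last element of post-order is the root; it splits in-order into left and right subtrees.
Root P: left subtree has 9 nodes {T, G, X, F, Z, S, U, H, M}, right has 0 { }.
  Root S: left subtree has 5 nodes {T, G, X, F, Z}, right has 3 {U, H, M}.
    Root T: left subtree has 0 nodes { }, right has 4 {G, X, F, Z}.
      Root F: left subtree has 2 nodes {G, X}, right has 1 {Z}.
        Root X: left subtree has 1 node {G}, right has 0 { }.
    Root M: left subtree has 2 nodes {U, H}, right has 0 { }.
      Root H: left subtree has 1 node {U}, right has 0 { }.

P S T F X G Z M H U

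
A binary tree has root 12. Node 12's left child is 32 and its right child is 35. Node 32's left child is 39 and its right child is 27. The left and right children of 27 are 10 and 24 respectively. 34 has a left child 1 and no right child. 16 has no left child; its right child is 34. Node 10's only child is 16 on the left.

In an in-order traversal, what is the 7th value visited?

In-order visits the left subtree, then the node, then the right subtree.
At 12: go left to 32.
  At 32: go left to 39.
    39 is a leaf — visit 39.
  Visit 32.
  At 32: go right to 27.
    At 27: go left to 10.
      At 10: go left to 16.
        At 16: no left child.
        Visit 16.
        At 16: go right to 34.
          At 34: go left to 1.
            1 is a leaf — visit 1.
          Visit 34.
          At 34: no right child.
      Visit 10.
      At 10: no right child.
    Visit 27.
    At 27: go right to 24.
      24 is a leaf — visit 24.
Visit 12.
At 12: go right to 35.
  35 is a leaf — visit 35.
Full in-order sequence: 39, 32, 16, 1, 34, 10, 27, 24, 12, 35.

27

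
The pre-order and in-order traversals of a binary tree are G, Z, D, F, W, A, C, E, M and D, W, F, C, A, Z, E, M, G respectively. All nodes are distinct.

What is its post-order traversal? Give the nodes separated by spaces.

The first element of pre-order is the root; it splits in-order into left and right subtrees.
Root G: left subtree has 8 nodes {D, W, F, C, A, Z, E, M}, right has 0 { }.
  Root Z: left subtree has 5 nodes {D, W, F, C, A}, right has 2 {E, M}.
    Root D: left subtree has 0 nodes { }, right has 4 {W, F, C, A}.
      Root F: left subtree has 1 node {W}, right has 2 {C, A}.
        Root A: left subtree has 1 node {C}, right has 0 { }.
    Root E: left subtree has 0 nodes { }, right has 1 {M}.

W C A F D M E Z G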